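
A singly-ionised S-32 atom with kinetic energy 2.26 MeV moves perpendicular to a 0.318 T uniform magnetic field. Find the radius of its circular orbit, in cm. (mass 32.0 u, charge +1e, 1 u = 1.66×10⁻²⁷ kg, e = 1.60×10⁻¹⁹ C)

r ≈ 385 cm

Convert the energy: K = 2.26 MeV = 3.62×10^-13 J.
v = √(2K/m) = √(2·3.62×10^-13/5.31×10^-26) = 3.69×10^6 m/s.
r = mv/(qB) = (5.31×10^-26)(3.69×10^6) / [(1×1.60×10^-19)(0.318)] = 3.85 m.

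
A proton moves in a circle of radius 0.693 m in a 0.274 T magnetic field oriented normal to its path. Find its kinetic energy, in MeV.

K ≈ 1.73 MeV

v = qBr/m = (1×1.60×10^-19)(0.274)(0.693) / (1.67×10^-27) = 1.82×10^7 m/s.
K = ½mv² = 0.5·(1.67×10^-27)·(1.82×10^7)² = 2.76×10^-13 J = 1.73 MeV.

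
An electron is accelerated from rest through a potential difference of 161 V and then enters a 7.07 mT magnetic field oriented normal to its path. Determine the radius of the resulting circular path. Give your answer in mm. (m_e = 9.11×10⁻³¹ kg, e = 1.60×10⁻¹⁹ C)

The kinetic energy gained is K = qV = (1×1.60×10^-19)(161) = 2.58×10^-17 J.
v = √(2K/m) = 7.52×10^6 m/s.
r = mv/(qB) = (9.11×10^-31)(7.52×10^6) / [(1×1.60×10^-19)(7.07×10^-3)] = 6.06×10^-3 m.

r ≈ 6.06 mm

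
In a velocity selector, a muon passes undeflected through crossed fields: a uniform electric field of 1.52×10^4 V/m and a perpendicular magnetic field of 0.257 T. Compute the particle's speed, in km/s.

v ≈ 59.1 km/s

For zero net force, qE = qvB, so v = E/B.
v = (1.52×10^4) / (0.257) = 5.91×10^4 m/s.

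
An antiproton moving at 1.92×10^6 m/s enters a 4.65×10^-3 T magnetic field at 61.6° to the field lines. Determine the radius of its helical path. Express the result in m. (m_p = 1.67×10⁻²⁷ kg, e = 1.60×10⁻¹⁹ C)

Only the perpendicular component v⊥ = v sin61.6° = 1.69×10^6 m/s is bent by the field.
r = m v⊥ /(qB) = (1.67×10^-27)(1.69×10^6) / [(1×1.60×10^-19)(4.65×10^-3)] = 3.79 m.

r ≈ 3.79 m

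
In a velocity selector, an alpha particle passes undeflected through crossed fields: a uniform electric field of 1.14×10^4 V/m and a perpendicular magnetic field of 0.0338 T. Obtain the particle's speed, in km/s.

v ≈ 337 km/s

For zero net force, qE = qvB, so v = E/B.
v = (1.14×10^4) / (0.0338) = 3.37×10^5 m/s.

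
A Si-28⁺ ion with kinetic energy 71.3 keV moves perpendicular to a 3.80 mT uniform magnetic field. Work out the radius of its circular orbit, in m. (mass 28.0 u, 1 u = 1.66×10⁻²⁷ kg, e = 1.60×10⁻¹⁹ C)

r ≈ 53.6 m

Convert the energy: K = 71.3 keV = 1.14×10^-14 J.
v = √(2K/m) = √(2·1.14×10^-14/4.65×10^-26) = 7.01×10^5 m/s.
r = mv/(qB) = (4.65×10^-26)(7.01×10^5) / [(1×1.60×10^-19)(3.80×10^-3)] = 53.6 m.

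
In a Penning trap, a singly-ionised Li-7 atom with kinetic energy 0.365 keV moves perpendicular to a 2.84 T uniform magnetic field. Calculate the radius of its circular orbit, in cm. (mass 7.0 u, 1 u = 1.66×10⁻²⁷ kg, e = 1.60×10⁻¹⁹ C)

r ≈ 0.256 cm

Convert the energy: K = 0.365 keV = 5.84×10^-17 J.
v = √(2K/m) = √(2·5.84×10^-17/1.16×10^-26) = 1.00×10^5 m/s.
r = mv/(qB) = (1.16×10^-26)(1.00×10^5) / [(1×1.60×10^-19)(2.84)] = 2.56×10^-3 m.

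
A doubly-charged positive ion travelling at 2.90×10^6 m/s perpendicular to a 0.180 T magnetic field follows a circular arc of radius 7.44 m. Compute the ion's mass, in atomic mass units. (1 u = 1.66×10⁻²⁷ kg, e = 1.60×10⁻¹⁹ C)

qvB = mv²/r ⇒ m = qBr/v.
m = (2×1.60×10^-19)(0.180)(7.44) / (2.90×10^6) = 1.48×10^-25 kg = 89.0 u.

m ≈ 89.0 u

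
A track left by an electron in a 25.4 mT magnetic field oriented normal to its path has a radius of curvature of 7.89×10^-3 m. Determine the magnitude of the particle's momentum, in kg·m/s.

Since qvB = mv²/r, the momentum p = mv = qBr.
p = (1×1.60×10^-19)(0.0254)(7.89×10^-3) = 3.21×10^-23 kg·m/s.

p ≈ 3.21×10^-23 kg·m/s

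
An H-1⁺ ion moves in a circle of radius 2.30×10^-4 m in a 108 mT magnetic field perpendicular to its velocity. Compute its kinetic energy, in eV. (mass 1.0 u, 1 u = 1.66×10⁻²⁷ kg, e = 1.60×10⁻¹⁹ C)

K ≈ 0.0297 eV

v = qBr/m = (1×1.60×10^-19)(0.108)(2.30×10^-4) / (1.66×10^-27) = 2390 m/s.
K = ½mv² = 0.5·(1.66×10^-27)·(2390)² = 4.76×10^-21 J = 0.0297 eV.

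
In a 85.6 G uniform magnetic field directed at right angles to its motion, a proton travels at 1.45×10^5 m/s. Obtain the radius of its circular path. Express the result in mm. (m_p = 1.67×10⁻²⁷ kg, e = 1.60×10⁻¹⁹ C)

r ≈ 177 mm

The magnetic force provides the centripetal force: qvB = mv²/r, so r = mv/(qB).
r = (1.67×10^-27 kg)(1.45×10^5 m/s) / [(1×1.60×10^-19 C)(8.56×10^-3 T)] = 0.177 m.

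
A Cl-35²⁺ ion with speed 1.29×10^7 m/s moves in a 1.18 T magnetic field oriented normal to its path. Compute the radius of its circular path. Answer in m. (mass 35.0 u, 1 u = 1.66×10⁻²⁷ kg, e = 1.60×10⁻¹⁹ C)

The magnetic force provides the centripetal force: qvB = mv²/r, so r = mv/(qB).
r = (5.81×10^-26 kg)(1.29×10^7 m/s) / [(2×1.60×10^-19 C)(1.18 T)] = 1.98 m.

r ≈ 1.98 m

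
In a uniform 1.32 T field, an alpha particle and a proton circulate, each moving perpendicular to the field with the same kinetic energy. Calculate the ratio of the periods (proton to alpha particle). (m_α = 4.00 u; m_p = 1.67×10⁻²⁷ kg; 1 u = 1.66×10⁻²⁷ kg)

ratio ≈ 0.503

T = 2πm/(qB) is independent of speed, so T₂/T₁ = (m₂/q₂)/(m₁/q₁).
T_{proton}/T_{alpha particle} = (1.67×10^-27/1e) / (6.64×10^-27/2e) = 0.503.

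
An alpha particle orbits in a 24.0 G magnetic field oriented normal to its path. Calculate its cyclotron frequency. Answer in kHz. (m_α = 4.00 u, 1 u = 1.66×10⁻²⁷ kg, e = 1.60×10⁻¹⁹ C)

f = qB/(2πm) = (2×1.60×10^-19)(2.40×10^-3) / [2π(6.64×10^-27)] = 1.84×10^4 Hz.

f ≈ 18.4 kHz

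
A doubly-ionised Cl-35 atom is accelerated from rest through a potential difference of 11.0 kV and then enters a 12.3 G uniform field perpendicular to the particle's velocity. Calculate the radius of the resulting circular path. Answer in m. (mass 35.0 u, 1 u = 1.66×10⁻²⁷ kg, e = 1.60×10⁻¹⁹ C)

r ≈ 51.4 m

The kinetic energy gained is K = qV = (2×1.60×10^-19)(1.10×10^4) = 3.52×10^-15 J.
v = √(2K/m) = 3.48×10^5 m/s.
r = mv/(qB) = (5.81×10^-26)(3.48×10^5) / [(2×1.60×10^-19)(1.23×10^-3)] = 51.4 m.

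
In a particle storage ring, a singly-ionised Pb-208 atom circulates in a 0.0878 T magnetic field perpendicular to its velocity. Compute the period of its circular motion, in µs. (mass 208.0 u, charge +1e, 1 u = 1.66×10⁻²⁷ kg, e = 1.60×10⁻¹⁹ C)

T ≈ 154 µs

The cyclotron period is independent of speed: T = 2πm/(qB).
T = 2π(3.45×10^-25) / [(1×1.60×10^-19)(0.0878)] = 1.54×10^-4 s.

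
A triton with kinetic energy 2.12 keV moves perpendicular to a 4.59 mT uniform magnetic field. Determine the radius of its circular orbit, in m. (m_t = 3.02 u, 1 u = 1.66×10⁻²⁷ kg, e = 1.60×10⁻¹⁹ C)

r ≈ 2.51 m

Convert the energy: K = 2.12 keV = 3.39×10^-16 J.
v = √(2K/m) = √(2·3.39×10^-16/5.01×10^-27) = 3.68×10^5 m/s.
r = mv/(qB) = (5.01×10^-27)(3.68×10^5) / [(1×1.60×10^-19)(4.59×10^-3)] = 2.51 m.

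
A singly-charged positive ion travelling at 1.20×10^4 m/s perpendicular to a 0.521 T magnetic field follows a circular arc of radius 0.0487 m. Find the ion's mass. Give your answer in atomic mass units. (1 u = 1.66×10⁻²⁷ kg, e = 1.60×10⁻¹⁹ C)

m ≈ 204 u

qvB = mv²/r ⇒ m = qBr/v.
m = (1×1.60×10^-19)(0.521)(0.0487) / (1.20×10^4) = 3.38×10^-25 kg = 204 u.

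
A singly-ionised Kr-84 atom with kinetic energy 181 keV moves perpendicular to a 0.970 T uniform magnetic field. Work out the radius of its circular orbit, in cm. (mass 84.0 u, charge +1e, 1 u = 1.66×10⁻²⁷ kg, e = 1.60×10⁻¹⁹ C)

r ≈ 57.9 cm

Convert the energy: K = 181 keV = 2.90×10^-14 J.
v = √(2K/m) = √(2·2.90×10^-14/1.39×10^-25) = 6.44×10^5 m/s.
r = mv/(qB) = (1.39×10^-25)(6.44×10^5) / [(1×1.60×10^-19)(0.970)] = 0.579 m.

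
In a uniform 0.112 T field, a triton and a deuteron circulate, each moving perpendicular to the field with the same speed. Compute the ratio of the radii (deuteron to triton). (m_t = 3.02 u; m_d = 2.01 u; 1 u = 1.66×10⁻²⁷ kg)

r = mv/(qB) ⇒ at equal v, r ∝ m/q.
r_{deuteron}/r_{triton} = 0.666.

ratio ≈ 0.666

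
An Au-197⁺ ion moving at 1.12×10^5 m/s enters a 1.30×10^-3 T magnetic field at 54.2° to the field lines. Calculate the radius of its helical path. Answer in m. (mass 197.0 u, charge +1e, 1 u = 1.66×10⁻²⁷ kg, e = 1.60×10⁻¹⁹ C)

Only the perpendicular component v⊥ = v sin54.2° = 9.08×10^4 m/s is bent by the field.
r = m v⊥ /(qB) = (3.27×10^-25)(9.08×10^4) / [(1×1.60×10^-19)(1.30×10^-3)] = 143 m.

r ≈ 143 m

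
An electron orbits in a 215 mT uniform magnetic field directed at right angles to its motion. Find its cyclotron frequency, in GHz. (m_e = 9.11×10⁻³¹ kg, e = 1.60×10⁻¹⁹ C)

f ≈ 6.01 GHz

f = qB/(2πm) = (1×1.60×10^-19)(0.215) / [2π(9.11×10^-31)] = 6.01×10^9 Hz.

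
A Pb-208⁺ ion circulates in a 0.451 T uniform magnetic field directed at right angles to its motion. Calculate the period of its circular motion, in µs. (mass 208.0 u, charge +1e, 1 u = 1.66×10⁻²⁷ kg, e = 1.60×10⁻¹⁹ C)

T ≈ 30.1 µs

The cyclotron period is independent of speed: T = 2πm/(qB).
T = 2π(3.45×10^-25) / [(1×1.60×10^-19)(0.451)] = 3.01×10^-5 s.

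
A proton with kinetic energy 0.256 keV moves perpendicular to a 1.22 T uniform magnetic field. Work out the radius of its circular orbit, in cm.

r ≈ 0.189 cm

Convert the energy: K = 0.256 keV = 4.10×10^-17 J.
v = √(2K/m) = √(2·4.10×10^-17/1.67×10^-27) = 2.21×10^5 m/s.
r = mv/(qB) = (1.67×10^-27)(2.21×10^5) / [(1×1.60×10^-19)(1.22)] = 1.89×10^-3 m.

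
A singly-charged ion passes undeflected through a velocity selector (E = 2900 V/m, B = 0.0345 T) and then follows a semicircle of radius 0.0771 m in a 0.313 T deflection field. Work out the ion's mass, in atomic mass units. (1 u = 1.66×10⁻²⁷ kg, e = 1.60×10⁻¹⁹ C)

v = E/B₁ = 8.41×10^4 m/s.
From r = mv/(qB₂), m = qB₂r/v = (1×1.60×10^-19)(0.313)(0.0771) / (8.41×10^4) = 4.59×10^-26 kg.
In atomic mass units: m = 4.59×10^-26 / 1.66×10^-27 = 27.7 u.

m ≈ 27.7 u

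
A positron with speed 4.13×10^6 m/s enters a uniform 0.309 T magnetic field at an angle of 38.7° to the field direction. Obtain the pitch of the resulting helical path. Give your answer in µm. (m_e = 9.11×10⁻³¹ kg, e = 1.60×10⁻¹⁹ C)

pitch ≈ 373 µm

The velocity component along B is v∥ = v cos38.7° = 3.22×10^6 m/s.
The cyclotron period T = 2πm/(qB) = 1.16×10^-10 s is set by m, q, B alone.
Pitch = v∥·T = (3.22×10^6)(1.16×10^-10) = 3.73×10^-4 m.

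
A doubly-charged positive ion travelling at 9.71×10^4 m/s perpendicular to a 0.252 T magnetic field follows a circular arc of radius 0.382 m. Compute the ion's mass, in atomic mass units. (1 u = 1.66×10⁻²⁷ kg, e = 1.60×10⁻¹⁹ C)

qvB = mv²/r ⇒ m = qBr/v.
m = (2×1.60×10^-19)(0.252)(0.382) / (9.71×10^4) = 3.17×10^-25 kg = 191 u.

m ≈ 191 u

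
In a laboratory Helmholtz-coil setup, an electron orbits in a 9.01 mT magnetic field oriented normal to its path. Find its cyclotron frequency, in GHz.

f = qB/(2πm) = (1×1.60×10^-19)(9.01×10^-3) / [2π(9.11×10^-31)] = 2.52×10^8 Hz.

f ≈ 0.252 GHz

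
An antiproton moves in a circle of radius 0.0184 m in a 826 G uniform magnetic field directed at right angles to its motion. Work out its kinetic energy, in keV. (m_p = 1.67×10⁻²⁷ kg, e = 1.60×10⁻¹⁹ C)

v = qBr/m = (1×1.60×10^-19)(0.0826)(0.0184) / (1.67×10^-27) = 1.46×10^5 m/s.
K = ½mv² = 0.5·(1.67×10^-27)·(1.46×10^5)² = 1.77×10^-17 J = 0.111 keV.

K ≈ 0.111 keV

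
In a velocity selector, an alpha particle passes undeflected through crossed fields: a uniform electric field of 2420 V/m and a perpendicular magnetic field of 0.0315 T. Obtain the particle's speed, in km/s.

For zero net force, qE = qvB, so v = E/B.
v = (2420) / (0.0315) = 7.68×10^4 m/s.

v ≈ 76.8 km/s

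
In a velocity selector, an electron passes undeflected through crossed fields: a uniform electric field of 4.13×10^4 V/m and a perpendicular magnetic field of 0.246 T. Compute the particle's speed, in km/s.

v ≈ 168 km/s

For zero net force, qE = qvB, so v = E/B.
v = (4.13×10^4) / (0.246) = 1.68×10^5 m/s.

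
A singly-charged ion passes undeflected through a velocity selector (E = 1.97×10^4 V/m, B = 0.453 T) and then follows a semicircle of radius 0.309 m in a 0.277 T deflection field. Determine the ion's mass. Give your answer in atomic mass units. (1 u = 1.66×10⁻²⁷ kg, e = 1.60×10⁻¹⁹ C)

m ≈ 190 u

v = E/B₁ = 4.35×10^4 m/s.
From r = mv/(qB₂), m = qB₂r/v = (1×1.60×10^-19)(0.277)(0.309) / (4.35×10^4) = 3.15×10^-25 kg.
In atomic mass units: m = 3.15×10^-25 / 1.66×10^-27 = 190 u.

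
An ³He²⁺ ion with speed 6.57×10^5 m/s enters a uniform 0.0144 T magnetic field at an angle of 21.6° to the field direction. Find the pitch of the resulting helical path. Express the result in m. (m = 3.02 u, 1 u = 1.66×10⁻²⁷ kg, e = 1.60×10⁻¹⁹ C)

pitch ≈ 4.18 m

The velocity component along B is v∥ = v cos21.6° = 6.11×10^5 m/s.
The cyclotron period T = 2πm/(qB) = 6.84×10^-6 s is set by m, q, B alone.
Pitch = v∥·T = (6.11×10^5)(6.84×10^-6) = 4.18 m.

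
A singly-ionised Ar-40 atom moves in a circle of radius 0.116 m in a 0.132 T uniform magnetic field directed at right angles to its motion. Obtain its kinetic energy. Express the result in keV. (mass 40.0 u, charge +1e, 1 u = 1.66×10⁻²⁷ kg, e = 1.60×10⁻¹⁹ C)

K ≈ 0.282 keV

v = qBr/m = (1×1.60×10^-19)(0.132)(0.116) / (6.64×10^-26) = 3.69×10^4 m/s.
K = ½mv² = 0.5·(6.64×10^-26)·(3.69×10^4)² = 4.52×10^-17 J = 0.282 keV.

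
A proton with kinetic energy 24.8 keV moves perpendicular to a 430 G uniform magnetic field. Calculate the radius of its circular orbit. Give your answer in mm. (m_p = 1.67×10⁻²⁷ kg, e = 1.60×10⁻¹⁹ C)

r ≈ 529 mm

Convert the energy: K = 24.8 keV = 3.97×10^-15 J.
v = √(2K/m) = √(2·3.97×10^-15/1.67×10^-27) = 2.18×10^6 m/s.
r = mv/(qB) = (1.67×10^-27)(2.18×10^6) / [(1×1.60×10^-19)(0.0430)] = 0.529 m.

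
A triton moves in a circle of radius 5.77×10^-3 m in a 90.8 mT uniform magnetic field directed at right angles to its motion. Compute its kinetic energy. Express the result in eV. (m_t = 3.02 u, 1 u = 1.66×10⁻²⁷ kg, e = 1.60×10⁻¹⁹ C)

K ≈ 4.38 eV

v = qBr/m = (1×1.60×10^-19)(0.0908)(5.77×10^-3) / (5.01×10^-27) = 1.67×10^4 m/s.
K = ½mv² = 0.5·(5.01×10^-27)·(1.67×10^4)² = 7.01×10^-19 J = 4.38 eV.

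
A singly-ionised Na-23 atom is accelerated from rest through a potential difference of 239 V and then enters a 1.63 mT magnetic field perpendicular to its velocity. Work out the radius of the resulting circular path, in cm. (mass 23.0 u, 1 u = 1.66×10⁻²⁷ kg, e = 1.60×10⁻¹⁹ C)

r ≈ 655 cm

The kinetic energy gained is K = qV = (1×1.60×10^-19)(239) = 3.82×10^-17 J.
v = √(2K/m) = 4.48×10^4 m/s.
r = mv/(qB) = (3.82×10^-26)(4.48×10^4) / [(1×1.60×10^-19)(1.63×10^-3)] = 6.55 m.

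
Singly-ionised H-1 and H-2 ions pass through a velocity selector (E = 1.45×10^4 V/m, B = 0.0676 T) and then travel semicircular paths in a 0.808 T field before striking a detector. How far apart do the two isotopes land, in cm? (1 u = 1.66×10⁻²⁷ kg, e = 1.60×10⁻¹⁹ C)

Δd ≈ 0.551 cm

Both emerge at v = E/B₁ = 2.14×10^5 m/s.
r = mv/(qB₂), so r₁ = 2.75×10^-3 m and r₂ = 5.51×10^-3 m, giving Δr = 2.75×10^-3 m.
After a semicircle each ion lands a diameter 2r from the entry slit, so the separation is 2Δr = 5.51×10^-3 m.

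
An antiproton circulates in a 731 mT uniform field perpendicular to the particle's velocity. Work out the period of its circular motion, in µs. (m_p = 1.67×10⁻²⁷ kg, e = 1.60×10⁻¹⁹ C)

The cyclotron period is independent of speed: T = 2πm/(qB).
T = 2π(1.67×10^-27) / [(1×1.60×10^-19)(0.731)] = 8.97×10^-8 s.

T ≈ 0.0897 µs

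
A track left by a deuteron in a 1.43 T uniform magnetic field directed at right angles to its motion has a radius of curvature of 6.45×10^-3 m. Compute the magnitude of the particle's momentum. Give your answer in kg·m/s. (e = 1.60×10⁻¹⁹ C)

Since qvB = mv²/r, the momentum p = mv = qBr.
p = (1×1.60×10^-19)(1.43)(6.45×10^-3) = 1.48×10^-21 kg·m/s.

p ≈ 1.48×10^-21 kg·m/s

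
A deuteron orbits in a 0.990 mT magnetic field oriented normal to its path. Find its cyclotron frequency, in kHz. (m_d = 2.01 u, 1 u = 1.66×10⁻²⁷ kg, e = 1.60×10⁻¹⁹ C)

f ≈ 7.56 kHz

f = qB/(2πm) = (1×1.60×10^-19)(9.90×10^-4) / [2π(3.34×10^-27)] = 7560 Hz.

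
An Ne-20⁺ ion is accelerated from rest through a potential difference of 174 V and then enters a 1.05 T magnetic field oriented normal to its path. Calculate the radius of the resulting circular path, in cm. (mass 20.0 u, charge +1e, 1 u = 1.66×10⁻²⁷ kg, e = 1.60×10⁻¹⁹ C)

The kinetic energy gained is K = qV = (1×1.60×10^-19)(174) = 2.78×10^-17 J.
v = √(2K/m) = 4.10×10^4 m/s.
r = mv/(qB) = (3.32×10^-26)(4.10×10^4) / [(1×1.60×10^-19)(1.05)] = 8.09×10^-3 m.

r ≈ 0.809 cm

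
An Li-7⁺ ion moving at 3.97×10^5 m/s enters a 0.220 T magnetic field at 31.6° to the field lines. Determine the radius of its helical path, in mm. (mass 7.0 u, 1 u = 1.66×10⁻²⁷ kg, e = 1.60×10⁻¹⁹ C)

Only the perpendicular component v⊥ = v sin31.6° = 2.08×10^5 m/s is bent by the field.
r = m v⊥ /(qB) = (1.16×10^-26)(2.08×10^5) / [(1×1.60×10^-19)(0.220)] = 0.0687 m.

r ≈ 68.7 mm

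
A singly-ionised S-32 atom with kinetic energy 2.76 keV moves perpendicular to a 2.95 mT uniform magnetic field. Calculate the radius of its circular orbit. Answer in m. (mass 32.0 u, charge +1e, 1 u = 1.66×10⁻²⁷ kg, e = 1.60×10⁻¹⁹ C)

r ≈ 14.5 m

Convert the energy: K = 2.76 keV = 4.42×10^-16 J.
v = √(2K/m) = √(2·4.42×10^-16/5.31×10^-26) = 1.29×10^5 m/s.
r = mv/(qB) = (5.31×10^-26)(1.29×10^5) / [(1×1.60×10^-19)(2.95×10^-3)] = 14.5 m.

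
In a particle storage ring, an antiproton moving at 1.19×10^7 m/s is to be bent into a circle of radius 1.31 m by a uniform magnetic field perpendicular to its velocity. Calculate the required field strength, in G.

B ≈ 948 G

qvB = mv²/r gives B = mv/(qr).
B = (1.67×10^-27)(1.19×10^7) / [(1×1.60×10^-19)(1.31)] = 0.0948 T.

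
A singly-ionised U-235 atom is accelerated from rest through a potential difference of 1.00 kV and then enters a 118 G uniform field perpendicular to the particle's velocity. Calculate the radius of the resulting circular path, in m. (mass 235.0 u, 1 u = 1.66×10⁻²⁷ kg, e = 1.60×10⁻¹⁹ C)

The kinetic energy gained is K = qV = (1×1.60×10^-19)(1000) = 1.60×10^-16 J.
v = √(2K/m) = 2.86×10^4 m/s.
r = mv/(qB) = (3.90×10^-25)(2.86×10^4) / [(1×1.60×10^-19)(0.0118)] = 5.92 m.

r ≈ 5.92 m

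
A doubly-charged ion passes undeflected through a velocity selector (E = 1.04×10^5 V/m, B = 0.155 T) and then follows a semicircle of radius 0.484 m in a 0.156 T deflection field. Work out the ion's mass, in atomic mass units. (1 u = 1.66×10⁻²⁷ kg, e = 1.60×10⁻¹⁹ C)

v = E/B₁ = 6.71×10^5 m/s.
From r = mv/(qB₂), m = qB₂r/v = (2×1.60×10^-19)(0.156)(0.484) / (6.71×10^5) = 3.60×10^-26 kg.
In atomic mass units: m = 3.60×10^-26 / 1.66×10^-27 = 21.7 u.

m ≈ 21.7 u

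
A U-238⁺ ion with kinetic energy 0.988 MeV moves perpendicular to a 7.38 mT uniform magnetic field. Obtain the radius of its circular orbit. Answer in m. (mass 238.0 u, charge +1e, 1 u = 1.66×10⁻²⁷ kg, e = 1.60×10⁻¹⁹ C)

r ≈ 299 m

Convert the energy: K = 0.988 MeV = 1.58×10^-13 J.
v = √(2K/m) = √(2·1.58×10^-13/3.95×10^-25) = 8.95×10^5 m/s.
r = mv/(qB) = (3.95×10^-25)(8.95×10^5) / [(1×1.60×10^-19)(7.38×10^-3)] = 299 m.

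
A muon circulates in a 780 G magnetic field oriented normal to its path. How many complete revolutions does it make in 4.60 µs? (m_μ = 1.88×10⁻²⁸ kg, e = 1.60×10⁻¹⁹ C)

T = 2πm/(qB) = 2π(1.88×10^-28) / [(1×1.60×10^-19)(0.0780)] = 9.4651×10^-8 s.
N = t/T = 4.60×10^-6 / 9.4651×10^-8 ≈ 48.60, so 48 complete revolutions.

N = 48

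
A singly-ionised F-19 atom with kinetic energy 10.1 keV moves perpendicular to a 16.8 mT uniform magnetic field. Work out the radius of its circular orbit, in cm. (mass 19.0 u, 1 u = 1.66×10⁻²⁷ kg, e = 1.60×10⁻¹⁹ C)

Convert the energy: K = 10.1 keV = 1.62×10^-15 J.
v = √(2K/m) = √(2·1.62×10^-15/3.15×10^-26) = 3.20×10^5 m/s.
r = mv/(qB) = (3.15×10^-26)(3.20×10^5) / [(1×1.60×10^-19)(0.0168)] = 3.76 m.

r ≈ 376 cm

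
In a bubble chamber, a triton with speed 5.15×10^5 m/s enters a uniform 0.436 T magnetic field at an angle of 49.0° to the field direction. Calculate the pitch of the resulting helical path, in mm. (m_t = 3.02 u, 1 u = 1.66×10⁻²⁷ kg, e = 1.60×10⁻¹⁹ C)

pitch ≈ 153 mm

The velocity component along B is v∥ = v cos49.0° = 3.38×10^5 m/s.
The cyclotron period T = 2πm/(qB) = 4.52×10^-7 s is set by m, q, B alone.
Pitch = v∥·T = (3.38×10^5)(4.52×10^-7) = 0.153 m.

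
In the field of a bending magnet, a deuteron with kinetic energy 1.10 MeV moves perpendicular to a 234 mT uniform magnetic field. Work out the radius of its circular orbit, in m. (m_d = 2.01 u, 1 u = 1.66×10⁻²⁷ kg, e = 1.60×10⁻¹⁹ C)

Convert the energy: K = 1.10 MeV = 1.76×10^-13 J.
v = √(2K/m) = √(2·1.76×10^-13/3.34×10^-27) = 1.03×10^7 m/s.
r = mv/(qB) = (3.34×10^-27)(1.03×10^7) / [(1×1.60×10^-19)(0.234)] = 0.915 m.

r ≈ 0.915 m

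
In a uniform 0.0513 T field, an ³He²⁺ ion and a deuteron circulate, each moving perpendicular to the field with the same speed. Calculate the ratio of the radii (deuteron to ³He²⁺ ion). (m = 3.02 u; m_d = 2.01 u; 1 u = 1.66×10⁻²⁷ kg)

ratio ≈ 1.33

r = mv/(qB) ⇒ at equal v, r ∝ m/q.
r_{deuteron}/r_{³He²⁺ ion} = 1.33.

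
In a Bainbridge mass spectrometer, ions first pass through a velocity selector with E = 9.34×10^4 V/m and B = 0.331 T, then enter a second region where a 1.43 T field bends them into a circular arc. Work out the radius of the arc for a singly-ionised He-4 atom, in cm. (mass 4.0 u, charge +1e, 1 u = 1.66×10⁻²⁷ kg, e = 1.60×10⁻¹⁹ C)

The selector passes v = E/B = 9.34×10^4/0.331 = 2.82×10^5 m/s.
In the deflection region, r = mv/(qB₂) = (6.64×10^-27)(2.82×10^5) / [(1×1.60×10^-19)(1.43)] = 8.19×10^-3 m.

r ≈ 0.819 cm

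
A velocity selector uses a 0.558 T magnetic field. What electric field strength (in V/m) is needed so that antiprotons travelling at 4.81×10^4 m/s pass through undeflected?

E ≈ 2.68×10^4 V/m

qE = qvB ⇒ E = vB = (4.81×10^4)(0.558) = 2.68×10^4 V/m.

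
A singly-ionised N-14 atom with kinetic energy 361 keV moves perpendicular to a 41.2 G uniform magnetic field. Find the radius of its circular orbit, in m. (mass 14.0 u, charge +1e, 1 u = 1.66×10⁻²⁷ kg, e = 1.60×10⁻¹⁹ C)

r ≈ 78.6 m

Convert the energy: K = 361 keV = 5.78×10^-14 J.
v = √(2K/m) = √(2·5.78×10^-14/2.32×10^-26) = 2.23×10^6 m/s.
r = mv/(qB) = (2.32×10^-26)(2.23×10^6) / [(1×1.60×10^-19)(4.12×10^-3)] = 78.6 m.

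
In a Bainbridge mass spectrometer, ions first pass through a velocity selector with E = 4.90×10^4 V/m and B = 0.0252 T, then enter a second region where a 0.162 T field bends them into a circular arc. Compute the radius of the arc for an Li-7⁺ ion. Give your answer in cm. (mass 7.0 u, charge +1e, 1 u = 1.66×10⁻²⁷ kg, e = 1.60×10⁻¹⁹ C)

r ≈ 87.2 cm

The selector passes v = E/B = 4.90×10^4/0.0252 = 1.94×10^6 m/s.
In the deflection region, r = mv/(qB₂) = (1.16×10^-26)(1.94×10^6) / [(1×1.60×10^-19)(0.162)] = 0.872 m.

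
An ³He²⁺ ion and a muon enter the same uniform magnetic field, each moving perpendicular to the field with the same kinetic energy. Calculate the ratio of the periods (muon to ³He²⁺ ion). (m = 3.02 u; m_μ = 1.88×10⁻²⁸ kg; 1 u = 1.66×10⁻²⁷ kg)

T = 2πm/(qB) is independent of speed, so T₂/T₁ = (m₂/q₂)/(m₁/q₁).
T_{muon}/T_{³He²⁺ ion} = (1.88×10^-28/1e) / (5.01×10^-27/2e) = 0.0750.

ratio ≈ 0.0750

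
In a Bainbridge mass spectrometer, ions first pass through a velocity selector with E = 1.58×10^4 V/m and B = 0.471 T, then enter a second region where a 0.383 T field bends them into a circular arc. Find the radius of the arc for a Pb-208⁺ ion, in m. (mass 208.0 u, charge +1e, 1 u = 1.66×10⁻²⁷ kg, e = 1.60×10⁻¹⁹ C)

r ≈ 0.189 m

The selector passes v = E/B = 1.58×10^4/0.471 = 3.35×10^4 m/s.
In the deflection region, r = mv/(qB₂) = (3.45×10^-25)(3.35×10^4) / [(1×1.60×10^-19)(0.383)] = 0.189 m.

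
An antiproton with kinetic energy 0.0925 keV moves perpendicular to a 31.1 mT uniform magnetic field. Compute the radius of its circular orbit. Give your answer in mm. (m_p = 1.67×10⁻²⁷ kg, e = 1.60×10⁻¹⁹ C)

Convert the energy: K = 0.0925 keV = 1.48×10^-17 J.
v = √(2K/m) = √(2·1.48×10^-17/1.67×10^-27) = 1.33×10^5 m/s.
r = mv/(qB) = (1.67×10^-27)(1.33×10^5) / [(1×1.60×10^-19)(0.0311)] = 0.0447 m.

r ≈ 44.7 mm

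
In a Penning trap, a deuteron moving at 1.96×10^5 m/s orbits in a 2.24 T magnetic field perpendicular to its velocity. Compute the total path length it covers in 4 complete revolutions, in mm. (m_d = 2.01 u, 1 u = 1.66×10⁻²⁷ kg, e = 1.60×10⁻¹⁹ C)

r = mv/(qB) = 1.82×10^-3 m, so one revolution covers 2πr = 0.0115 m.
In 4 revolutions: L = 4·2πr = 0.0459 m.

L ≈ 45.9 mm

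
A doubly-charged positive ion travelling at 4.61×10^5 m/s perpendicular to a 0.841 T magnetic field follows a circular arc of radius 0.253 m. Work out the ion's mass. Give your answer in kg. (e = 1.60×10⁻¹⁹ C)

m ≈ 1.48×10^-25 kg

qvB = mv²/r ⇒ m = qBr/v.
m = (2×1.60×10^-19)(0.841)(0.253) / (4.61×10^5) = 1.48×10^-25 kg.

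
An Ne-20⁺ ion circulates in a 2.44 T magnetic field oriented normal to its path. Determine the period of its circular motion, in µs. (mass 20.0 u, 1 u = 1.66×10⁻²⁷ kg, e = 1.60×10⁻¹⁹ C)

T ≈ 0.534 µs

The cyclotron period is independent of speed: T = 2πm/(qB).
T = 2π(3.32×10^-26) / [(1×1.60×10^-19)(2.44)] = 5.34×10^-7 s.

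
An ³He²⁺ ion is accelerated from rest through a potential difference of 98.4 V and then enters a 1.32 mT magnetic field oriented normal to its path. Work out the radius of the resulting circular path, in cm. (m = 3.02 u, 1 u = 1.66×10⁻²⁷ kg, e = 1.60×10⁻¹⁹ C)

r ≈ 133 cm

The kinetic energy gained is K = qV = (2×1.60×10^-19)(98.4) = 3.15×10^-17 J.
v = √(2K/m) = 1.12×10^5 m/s.
r = mv/(qB) = (5.01×10^-27)(1.12×10^5) / [(2×1.60×10^-19)(1.32×10^-3)] = 1.33 m.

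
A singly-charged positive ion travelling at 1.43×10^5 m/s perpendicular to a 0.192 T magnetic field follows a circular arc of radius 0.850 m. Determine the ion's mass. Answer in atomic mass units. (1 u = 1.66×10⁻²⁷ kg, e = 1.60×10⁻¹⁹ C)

m ≈ 110 u

qvB = mv²/r ⇒ m = qBr/v.
m = (1×1.60×10^-19)(0.192)(0.850) / (1.43×10^5) = 1.83×10^-25 kg = 110 u.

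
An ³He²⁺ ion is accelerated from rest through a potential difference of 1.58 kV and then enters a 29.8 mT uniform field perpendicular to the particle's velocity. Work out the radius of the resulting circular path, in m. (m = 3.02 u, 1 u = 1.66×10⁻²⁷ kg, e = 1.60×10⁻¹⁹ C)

The kinetic energy gained is K = qV = (2×1.60×10^-19)(1580) = 5.06×10^-16 J.
v = √(2K/m) = 4.49×10^5 m/s.
r = mv/(qB) = (5.01×10^-27)(4.49×10^5) / [(2×1.60×10^-19)(0.0298)] = 0.236 m.

r ≈ 0.236 m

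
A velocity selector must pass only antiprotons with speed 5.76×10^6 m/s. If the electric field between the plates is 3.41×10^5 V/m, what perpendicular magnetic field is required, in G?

B ≈ 592 G

qE = qvB ⇒ B = E/v = (3.41×10^5) / (5.76×10^6) = 0.0592 T.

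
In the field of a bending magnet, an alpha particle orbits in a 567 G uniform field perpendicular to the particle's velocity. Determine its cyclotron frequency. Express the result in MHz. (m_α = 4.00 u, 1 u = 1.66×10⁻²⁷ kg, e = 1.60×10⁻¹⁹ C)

f = qB/(2πm) = (2×1.60×10^-19)(0.0567) / [2π(6.64×10^-27)] = 4.35×10^5 Hz.

f ≈ 0.435 MHz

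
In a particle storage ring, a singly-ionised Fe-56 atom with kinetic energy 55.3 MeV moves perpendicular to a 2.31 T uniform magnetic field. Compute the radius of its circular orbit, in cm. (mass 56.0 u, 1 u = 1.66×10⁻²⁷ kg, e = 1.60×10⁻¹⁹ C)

r ≈ 347 cm

Convert the energy: K = 55.3 MeV = 8.85×10^-12 J.
v = √(2K/m) = √(2·8.85×10^-12/9.30×10^-26) = 1.38×10^7 m/s.
r = mv/(qB) = (9.30×10^-26)(1.38×10^7) / [(1×1.60×10^-19)(2.31)] = 3.47 m.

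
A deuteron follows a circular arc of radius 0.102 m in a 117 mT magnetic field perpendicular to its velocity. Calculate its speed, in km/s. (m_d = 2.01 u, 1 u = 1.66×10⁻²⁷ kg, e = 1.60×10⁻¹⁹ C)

v ≈ 572 km/s

From qvB = mv²/r, v = qBr/m.
v = (1×1.60×10^-19)(0.117)(0.102) / (3.34×10^-27) = 5.72×10^5 m/s.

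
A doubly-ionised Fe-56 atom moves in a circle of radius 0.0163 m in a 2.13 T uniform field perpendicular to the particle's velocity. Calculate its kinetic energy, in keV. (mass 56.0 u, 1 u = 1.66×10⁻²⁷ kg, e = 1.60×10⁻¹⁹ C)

v = qBr/m = (2×1.60×10^-19)(2.13)(0.0163) / (9.30×10^-26) = 1.20×10^5 m/s.
K = ½mv² = 0.5·(9.30×10^-26)·(1.20×10^5)² = 6.64×10^-16 J = 4.15 keV.

K ≈ 4.15 keV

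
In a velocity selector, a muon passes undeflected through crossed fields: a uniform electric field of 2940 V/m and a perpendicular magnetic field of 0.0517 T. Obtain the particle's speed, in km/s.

For zero net force, qE = qvB, so v = E/B.
v = (2940) / (0.0517) = 5.69×10^4 m/s.

v ≈ 56.9 km/s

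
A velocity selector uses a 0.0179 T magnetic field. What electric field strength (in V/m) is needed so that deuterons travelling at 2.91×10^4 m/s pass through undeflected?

qE = qvB ⇒ E = vB = (2.91×10^4)(0.0179) = 521 V/m.

E ≈ 521 V/m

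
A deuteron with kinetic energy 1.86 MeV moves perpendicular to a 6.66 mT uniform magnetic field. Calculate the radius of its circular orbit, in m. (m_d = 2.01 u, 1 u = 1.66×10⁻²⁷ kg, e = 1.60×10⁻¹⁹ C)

Convert the energy: K = 1.86 MeV = 2.98×10^-13 J.
v = √(2K/m) = √(2·2.98×10^-13/3.34×10^-27) = 1.34×10^7 m/s.
r = mv/(qB) = (3.34×10^-27)(1.34×10^7) / [(1×1.60×10^-19)(6.66×10^-3)] = 41.8 m.

r ≈ 41.8 m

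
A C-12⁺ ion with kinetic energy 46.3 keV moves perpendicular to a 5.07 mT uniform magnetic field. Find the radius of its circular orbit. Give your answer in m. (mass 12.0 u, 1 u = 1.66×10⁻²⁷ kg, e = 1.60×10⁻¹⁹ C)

r ≈ 21.2 m

Convert the energy: K = 46.3 keV = 7.41×10^-15 J.
v = √(2K/m) = √(2·7.41×10^-15/1.99×10^-26) = 8.62×10^5 m/s.
r = mv/(qB) = (1.99×10^-26)(8.62×10^5) / [(1×1.60×10^-19)(5.07×10^-3)] = 21.2 m.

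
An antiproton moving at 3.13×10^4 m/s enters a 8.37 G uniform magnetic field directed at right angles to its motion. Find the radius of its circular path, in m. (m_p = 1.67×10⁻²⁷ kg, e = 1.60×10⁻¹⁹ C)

r ≈ 0.390 m

The magnetic force provides the centripetal force: qvB = mv²/r, so r = mv/(qB).
r = (1.67×10^-27 kg)(3.13×10^4 m/s) / [(1×1.60×10^-19 C)(8.37×10^-4 T)] = 0.390 m.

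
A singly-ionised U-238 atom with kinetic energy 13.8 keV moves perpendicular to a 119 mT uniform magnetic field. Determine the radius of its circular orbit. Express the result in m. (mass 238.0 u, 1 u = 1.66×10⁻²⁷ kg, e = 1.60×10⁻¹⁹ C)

Convert the energy: K = 13.8 keV = 2.21×10^-15 J.
v = √(2K/m) = √(2·2.21×10^-15/3.95×10^-25) = 1.06×10^5 m/s.
r = mv/(qB) = (3.95×10^-25)(1.06×10^5) / [(1×1.60×10^-19)(0.119)] = 2.19 m.

r ≈ 2.19 m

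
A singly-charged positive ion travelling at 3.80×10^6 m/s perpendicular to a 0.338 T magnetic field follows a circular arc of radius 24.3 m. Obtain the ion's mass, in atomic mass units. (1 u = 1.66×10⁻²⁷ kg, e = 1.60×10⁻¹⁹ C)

m ≈ 208 u

qvB = mv²/r ⇒ m = qBr/v.
m = (1×1.60×10^-19)(0.338)(24.3) / (3.80×10^6) = 3.46×10^-25 kg = 208 u.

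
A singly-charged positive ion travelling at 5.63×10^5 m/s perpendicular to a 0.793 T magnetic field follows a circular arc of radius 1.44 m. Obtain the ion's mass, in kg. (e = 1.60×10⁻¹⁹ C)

m ≈ 3.25×10^-25 kg

qvB = mv²/r ⇒ m = qBr/v.
m = (1×1.60×10^-19)(0.793)(1.44) / (5.63×10^5) = 3.25×10^-25 kg.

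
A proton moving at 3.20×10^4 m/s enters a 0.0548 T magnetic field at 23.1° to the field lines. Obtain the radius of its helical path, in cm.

Only the perpendicular component v⊥ = v sin23.1° = 1.26×10^4 m/s is bent by the field.
r = m v⊥ /(qB) = (1.67×10^-27)(1.26×10^4) / [(1×1.60×10^-19)(0.0548)] = 2.39×10^-3 m.

r ≈ 0.239 cm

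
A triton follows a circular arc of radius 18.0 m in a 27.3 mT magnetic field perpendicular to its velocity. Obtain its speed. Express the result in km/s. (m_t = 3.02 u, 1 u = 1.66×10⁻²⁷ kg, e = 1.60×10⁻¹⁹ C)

v ≈ 15700 km/s

From qvB = mv²/r, v = qBr/m.
v = (1×1.60×10^-19)(0.0273)(18.0) / (5.01×10^-27) = 1.57×10^7 m/s.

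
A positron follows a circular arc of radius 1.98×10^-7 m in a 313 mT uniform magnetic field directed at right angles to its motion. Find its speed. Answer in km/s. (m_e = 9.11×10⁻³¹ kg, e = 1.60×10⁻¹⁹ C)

From qvB = mv²/r, v = qBr/m.
v = (1×1.60×10^-19)(0.313)(1.98×10^-7) / (9.11×10^-31) = 1.09×10^4 m/s.

v ≈ 10.9 km/s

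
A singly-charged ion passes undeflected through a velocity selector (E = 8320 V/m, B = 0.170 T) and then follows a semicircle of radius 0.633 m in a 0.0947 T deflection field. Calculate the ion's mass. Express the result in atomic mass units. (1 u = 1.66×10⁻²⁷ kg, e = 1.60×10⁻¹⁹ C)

m ≈ 118 u

v = E/B₁ = 4.89×10^4 m/s.
From r = mv/(qB₂), m = qB₂r/v = (1×1.60×10^-19)(0.0947)(0.633) / (4.89×10^4) = 1.96×10^-25 kg.
In atomic mass units: m = 1.96×10^-25 / 1.66×10^-27 = 118 u.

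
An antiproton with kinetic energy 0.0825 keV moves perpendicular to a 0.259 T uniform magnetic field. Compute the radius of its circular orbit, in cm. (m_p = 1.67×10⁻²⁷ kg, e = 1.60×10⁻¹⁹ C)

r ≈ 0.507 cm

Convert the energy: K = 0.0825 keV = 1.32×10^-17 J.
v = √(2K/m) = √(2·1.32×10^-17/1.67×10^-27) = 1.26×10^5 m/s.
r = mv/(qB) = (1.67×10^-27)(1.26×10^5) / [(1×1.60×10^-19)(0.259)] = 5.07×10^-3 m.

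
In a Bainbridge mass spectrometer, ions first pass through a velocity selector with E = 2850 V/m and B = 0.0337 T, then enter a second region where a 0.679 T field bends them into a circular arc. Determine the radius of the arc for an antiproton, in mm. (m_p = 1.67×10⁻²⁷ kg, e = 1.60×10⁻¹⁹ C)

r ≈ 1.30 mm

The selector passes v = E/B = 2850/0.0337 = 8.46×10^4 m/s.
In the deflection region, r = mv/(qB₂) = (1.67×10^-27)(8.46×10^4) / [(1×1.60×10^-19)(0.679)] = 1.30×10^-3 m.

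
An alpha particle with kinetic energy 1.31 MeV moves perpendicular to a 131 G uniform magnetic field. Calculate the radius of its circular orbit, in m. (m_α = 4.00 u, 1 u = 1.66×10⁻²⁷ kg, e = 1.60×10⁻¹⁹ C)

Convert the energy: K = 1.31 MeV = 2.10×10^-13 J.
v = √(2K/m) = √(2·2.10×10^-13/6.64×10^-27) = 7.95×10^6 m/s.
r = mv/(qB) = (6.64×10^-27)(7.95×10^6) / [(2×1.60×10^-19)(0.0131)] = 12.6 m.

r ≈ 12.6 m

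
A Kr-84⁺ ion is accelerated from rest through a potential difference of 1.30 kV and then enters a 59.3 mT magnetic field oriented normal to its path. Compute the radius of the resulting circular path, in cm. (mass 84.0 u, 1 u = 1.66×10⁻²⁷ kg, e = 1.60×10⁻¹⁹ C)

The kinetic energy gained is K = qV = (1×1.60×10^-19)(1300) = 2.08×10^-16 J.
v = √(2K/m) = 5.46×10^4 m/s.
r = mv/(qB) = (1.39×10^-25)(5.46×10^4) / [(1×1.60×10^-19)(0.0593)] = 0.803 m.

r ≈ 80.3 cm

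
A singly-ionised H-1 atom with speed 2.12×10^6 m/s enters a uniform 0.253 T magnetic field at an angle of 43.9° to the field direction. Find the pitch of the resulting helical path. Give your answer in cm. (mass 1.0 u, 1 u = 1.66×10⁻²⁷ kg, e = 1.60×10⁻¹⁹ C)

The velocity component along B is v∥ = v cos43.9° = 1.53×10^6 m/s.
The cyclotron period T = 2πm/(qB) = 2.58×10^-7 s is set by m, q, B alone.
Pitch = v∥·T = (1.53×10^6)(2.58×10^-7) = 0.394 m.

pitch ≈ 39.4 cm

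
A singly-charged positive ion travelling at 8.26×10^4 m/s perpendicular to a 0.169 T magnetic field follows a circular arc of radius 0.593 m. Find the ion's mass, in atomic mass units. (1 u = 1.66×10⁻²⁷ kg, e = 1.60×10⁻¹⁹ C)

qvB = mv²/r ⇒ m = qBr/v.
m = (1×1.60×10^-19)(0.169)(0.593) / (8.26×10^4) = 1.94×10^-25 kg = 117 u.

m ≈ 117 u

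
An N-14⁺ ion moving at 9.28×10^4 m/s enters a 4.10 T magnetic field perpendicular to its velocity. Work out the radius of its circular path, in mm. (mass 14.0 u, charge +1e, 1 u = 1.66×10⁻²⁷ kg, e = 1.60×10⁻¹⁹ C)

r ≈ 3.29 mm

The magnetic force provides the centripetal force: qvB = mv²/r, so r = mv/(qB).
r = (2.32×10^-26 kg)(9.28×10^4 m/s) / [(1×1.60×10^-19 C)(4.10 T)] = 3.29×10^-3 m.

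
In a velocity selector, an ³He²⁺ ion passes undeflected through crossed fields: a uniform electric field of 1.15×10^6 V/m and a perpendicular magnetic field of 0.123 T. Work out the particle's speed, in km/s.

For zero net force, qE = qvB, so v = E/B.
v = (1.15×10^6) / (0.123) = 9.35×10^6 m/s.

v ≈ 9350 km/s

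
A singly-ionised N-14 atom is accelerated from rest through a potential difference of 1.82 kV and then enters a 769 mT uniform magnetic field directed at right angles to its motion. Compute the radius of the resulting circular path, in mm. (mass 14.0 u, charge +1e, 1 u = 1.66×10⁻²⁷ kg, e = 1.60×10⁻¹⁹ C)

The kinetic energy gained is K = qV = (1×1.60×10^-19)(1820) = 2.91×10^-16 J.
v = √(2K/m) = 1.58×10^5 m/s.
r = mv/(qB) = (2.32×10^-26)(1.58×10^5) / [(1×1.60×10^-19)(0.769)] = 0.0299 m.

r ≈ 29.9 mm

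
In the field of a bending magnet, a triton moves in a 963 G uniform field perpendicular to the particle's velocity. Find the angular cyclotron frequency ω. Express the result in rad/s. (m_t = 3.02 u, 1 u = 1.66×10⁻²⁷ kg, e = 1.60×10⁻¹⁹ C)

ω = qB/m = (1×1.60×10^-19)(0.0963) / (5.01×10^-27) = 3.07×10^6 rad/s.

ω ≈ 3.07×10^6 rad/s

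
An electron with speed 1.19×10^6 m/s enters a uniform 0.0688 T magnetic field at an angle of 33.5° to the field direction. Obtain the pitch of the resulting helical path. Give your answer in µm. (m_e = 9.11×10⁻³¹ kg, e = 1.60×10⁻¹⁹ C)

The velocity component along B is v∥ = v cos33.5° = 9.92×10^5 m/s.
The cyclotron period T = 2πm/(qB) = 5.20×10^-10 s is set by m, q, B alone.
Pitch = v∥·T = (9.92×10^5)(5.20×10^-10) = 5.16×10^-4 m.

pitch ≈ 516 µm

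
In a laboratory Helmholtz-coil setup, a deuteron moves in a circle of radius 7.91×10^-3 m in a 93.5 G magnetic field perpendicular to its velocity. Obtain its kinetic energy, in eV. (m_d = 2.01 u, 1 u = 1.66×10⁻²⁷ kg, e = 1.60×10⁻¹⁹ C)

K ≈ 0.131 eV

v = qBr/m = (1×1.60×10^-19)(9.35×10^-3)(7.91×10^-3) / (3.34×10^-27) = 3550 m/s.
K = ½mv² = 0.5·(3.34×10^-27)·(3550)² = 2.10×10^-20 J = 0.131 eV.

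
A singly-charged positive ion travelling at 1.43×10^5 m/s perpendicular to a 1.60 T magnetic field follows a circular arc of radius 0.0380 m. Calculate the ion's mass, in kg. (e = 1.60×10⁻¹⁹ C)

qvB = mv²/r ⇒ m = qBr/v.
m = (1×1.60×10^-19)(1.60)(0.0380) / (1.43×10^5) = 6.80×10^-26 kg.

m ≈ 6.80×10^-26 kg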